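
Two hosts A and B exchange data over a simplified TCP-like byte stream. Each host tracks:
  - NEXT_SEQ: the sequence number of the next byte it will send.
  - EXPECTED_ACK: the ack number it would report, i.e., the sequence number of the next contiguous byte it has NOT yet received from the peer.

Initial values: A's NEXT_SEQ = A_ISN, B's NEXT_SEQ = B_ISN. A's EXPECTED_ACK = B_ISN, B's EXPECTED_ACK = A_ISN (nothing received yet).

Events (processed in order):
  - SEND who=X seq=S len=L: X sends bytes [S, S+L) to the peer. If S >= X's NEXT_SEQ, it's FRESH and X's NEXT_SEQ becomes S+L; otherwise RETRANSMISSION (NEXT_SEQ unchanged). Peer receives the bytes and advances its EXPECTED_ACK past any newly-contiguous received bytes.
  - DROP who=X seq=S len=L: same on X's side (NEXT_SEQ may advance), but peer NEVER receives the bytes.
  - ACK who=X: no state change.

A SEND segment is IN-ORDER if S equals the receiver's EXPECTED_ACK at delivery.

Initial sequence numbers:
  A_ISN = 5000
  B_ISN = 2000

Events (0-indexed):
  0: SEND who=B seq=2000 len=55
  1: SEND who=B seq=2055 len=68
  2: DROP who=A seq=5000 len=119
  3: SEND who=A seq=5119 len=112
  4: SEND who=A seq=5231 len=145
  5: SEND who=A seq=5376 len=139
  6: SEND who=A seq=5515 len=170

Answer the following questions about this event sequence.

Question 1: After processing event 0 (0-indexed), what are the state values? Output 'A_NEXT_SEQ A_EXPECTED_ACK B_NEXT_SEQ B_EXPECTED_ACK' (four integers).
After event 0: A_seq=5000 A_ack=2055 B_seq=2055 B_ack=5000

5000 2055 2055 5000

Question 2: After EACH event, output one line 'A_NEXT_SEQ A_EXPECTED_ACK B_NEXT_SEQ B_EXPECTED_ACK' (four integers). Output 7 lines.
5000 2055 2055 5000
5000 2123 2123 5000
5119 2123 2123 5000
5231 2123 2123 5000
5376 2123 2123 5000
5515 2123 2123 5000
5685 2123 2123 5000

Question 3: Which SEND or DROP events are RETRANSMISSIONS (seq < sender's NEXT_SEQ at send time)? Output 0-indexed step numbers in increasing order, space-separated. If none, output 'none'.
Answer: none

Derivation:
Step 0: SEND seq=2000 -> fresh
Step 1: SEND seq=2055 -> fresh
Step 2: DROP seq=5000 -> fresh
Step 3: SEND seq=5119 -> fresh
Step 4: SEND seq=5231 -> fresh
Step 5: SEND seq=5376 -> fresh
Step 6: SEND seq=5515 -> fresh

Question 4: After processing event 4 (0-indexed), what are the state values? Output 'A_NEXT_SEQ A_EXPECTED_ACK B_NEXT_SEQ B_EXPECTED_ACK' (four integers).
After event 0: A_seq=5000 A_ack=2055 B_seq=2055 B_ack=5000
After event 1: A_seq=5000 A_ack=2123 B_seq=2123 B_ack=5000
After event 2: A_seq=5119 A_ack=2123 B_seq=2123 B_ack=5000
After event 3: A_seq=5231 A_ack=2123 B_seq=2123 B_ack=5000
After event 4: A_seq=5376 A_ack=2123 B_seq=2123 B_ack=5000

5376 2123 2123 5000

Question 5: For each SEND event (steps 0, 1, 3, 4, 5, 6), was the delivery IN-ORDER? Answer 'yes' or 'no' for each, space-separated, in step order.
Step 0: SEND seq=2000 -> in-order
Step 1: SEND seq=2055 -> in-order
Step 3: SEND seq=5119 -> out-of-order
Step 4: SEND seq=5231 -> out-of-order
Step 5: SEND seq=5376 -> out-of-order
Step 6: SEND seq=5515 -> out-of-order

Answer: yes yes no no no no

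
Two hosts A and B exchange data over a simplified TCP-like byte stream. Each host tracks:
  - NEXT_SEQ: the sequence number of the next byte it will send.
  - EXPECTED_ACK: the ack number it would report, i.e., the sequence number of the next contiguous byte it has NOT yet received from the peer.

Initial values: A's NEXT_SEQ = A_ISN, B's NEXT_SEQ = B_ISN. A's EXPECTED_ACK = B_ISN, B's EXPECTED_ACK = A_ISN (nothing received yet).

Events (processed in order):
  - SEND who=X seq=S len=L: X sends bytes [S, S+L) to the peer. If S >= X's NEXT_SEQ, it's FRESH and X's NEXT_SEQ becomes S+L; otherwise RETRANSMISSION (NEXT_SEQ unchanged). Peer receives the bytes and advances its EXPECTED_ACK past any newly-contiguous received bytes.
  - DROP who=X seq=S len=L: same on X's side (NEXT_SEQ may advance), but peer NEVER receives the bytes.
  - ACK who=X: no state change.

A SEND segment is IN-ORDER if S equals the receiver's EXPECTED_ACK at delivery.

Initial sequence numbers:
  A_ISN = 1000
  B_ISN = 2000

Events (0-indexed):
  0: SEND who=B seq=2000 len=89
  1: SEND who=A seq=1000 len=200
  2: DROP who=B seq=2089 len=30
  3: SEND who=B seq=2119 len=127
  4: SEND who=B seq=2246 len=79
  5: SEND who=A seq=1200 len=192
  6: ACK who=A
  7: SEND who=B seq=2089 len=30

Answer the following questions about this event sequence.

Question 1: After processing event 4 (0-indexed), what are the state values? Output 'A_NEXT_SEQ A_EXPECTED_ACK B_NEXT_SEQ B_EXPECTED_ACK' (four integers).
After event 0: A_seq=1000 A_ack=2089 B_seq=2089 B_ack=1000
After event 1: A_seq=1200 A_ack=2089 B_seq=2089 B_ack=1200
After event 2: A_seq=1200 A_ack=2089 B_seq=2119 B_ack=1200
After event 3: A_seq=1200 A_ack=2089 B_seq=2246 B_ack=1200
After event 4: A_seq=1200 A_ack=2089 B_seq=2325 B_ack=1200

1200 2089 2325 1200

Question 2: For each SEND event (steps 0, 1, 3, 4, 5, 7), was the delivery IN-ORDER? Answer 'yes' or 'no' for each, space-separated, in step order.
Step 0: SEND seq=2000 -> in-order
Step 1: SEND seq=1000 -> in-order
Step 3: SEND seq=2119 -> out-of-order
Step 4: SEND seq=2246 -> out-of-order
Step 5: SEND seq=1200 -> in-order
Step 7: SEND seq=2089 -> in-order

Answer: yes yes no no yes yes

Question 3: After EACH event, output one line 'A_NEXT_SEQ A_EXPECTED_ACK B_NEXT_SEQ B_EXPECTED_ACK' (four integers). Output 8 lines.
1000 2089 2089 1000
1200 2089 2089 1200
1200 2089 2119 1200
1200 2089 2246 1200
1200 2089 2325 1200
1392 2089 2325 1392
1392 2089 2325 1392
1392 2325 2325 1392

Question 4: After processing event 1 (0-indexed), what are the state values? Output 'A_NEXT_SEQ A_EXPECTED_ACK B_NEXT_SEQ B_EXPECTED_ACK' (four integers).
After event 0: A_seq=1000 A_ack=2089 B_seq=2089 B_ack=1000
After event 1: A_seq=1200 A_ack=2089 B_seq=2089 B_ack=1200

1200 2089 2089 1200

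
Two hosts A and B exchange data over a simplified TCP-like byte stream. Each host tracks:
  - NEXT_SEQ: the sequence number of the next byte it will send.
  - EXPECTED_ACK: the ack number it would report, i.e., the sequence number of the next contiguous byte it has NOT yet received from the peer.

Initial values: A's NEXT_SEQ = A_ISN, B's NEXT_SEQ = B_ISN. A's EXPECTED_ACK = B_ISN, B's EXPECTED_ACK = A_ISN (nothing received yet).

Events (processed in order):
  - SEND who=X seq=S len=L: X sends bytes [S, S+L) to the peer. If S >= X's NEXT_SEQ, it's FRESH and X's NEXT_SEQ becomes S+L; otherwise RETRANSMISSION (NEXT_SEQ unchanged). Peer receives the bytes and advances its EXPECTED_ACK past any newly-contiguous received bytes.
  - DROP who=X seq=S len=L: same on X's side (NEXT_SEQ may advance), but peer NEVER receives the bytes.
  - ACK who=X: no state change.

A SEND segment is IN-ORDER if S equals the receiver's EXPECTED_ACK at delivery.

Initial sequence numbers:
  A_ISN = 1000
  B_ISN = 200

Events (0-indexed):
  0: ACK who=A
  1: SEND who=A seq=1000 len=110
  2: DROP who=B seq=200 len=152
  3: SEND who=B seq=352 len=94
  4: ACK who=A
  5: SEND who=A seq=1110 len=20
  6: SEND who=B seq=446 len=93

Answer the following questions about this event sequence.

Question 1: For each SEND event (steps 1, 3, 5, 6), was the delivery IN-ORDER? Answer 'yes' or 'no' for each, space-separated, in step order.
Answer: yes no yes no

Derivation:
Step 1: SEND seq=1000 -> in-order
Step 3: SEND seq=352 -> out-of-order
Step 5: SEND seq=1110 -> in-order
Step 6: SEND seq=446 -> out-of-order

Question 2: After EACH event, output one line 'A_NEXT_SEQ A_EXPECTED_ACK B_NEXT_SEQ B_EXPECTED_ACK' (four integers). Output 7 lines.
1000 200 200 1000
1110 200 200 1110
1110 200 352 1110
1110 200 446 1110
1110 200 446 1110
1130 200 446 1130
1130 200 539 1130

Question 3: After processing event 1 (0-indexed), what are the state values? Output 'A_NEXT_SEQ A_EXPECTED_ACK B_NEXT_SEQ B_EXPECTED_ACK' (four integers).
After event 0: A_seq=1000 A_ack=200 B_seq=200 B_ack=1000
After event 1: A_seq=1110 A_ack=200 B_seq=200 B_ack=1110

1110 200 200 1110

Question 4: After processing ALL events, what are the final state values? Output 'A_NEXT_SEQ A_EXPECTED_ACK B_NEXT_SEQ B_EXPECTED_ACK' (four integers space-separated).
Answer: 1130 200 539 1130

Derivation:
After event 0: A_seq=1000 A_ack=200 B_seq=200 B_ack=1000
After event 1: A_seq=1110 A_ack=200 B_seq=200 B_ack=1110
After event 2: A_seq=1110 A_ack=200 B_seq=352 B_ack=1110
After event 3: A_seq=1110 A_ack=200 B_seq=446 B_ack=1110
After event 4: A_seq=1110 A_ack=200 B_seq=446 B_ack=1110
After event 5: A_seq=1130 A_ack=200 B_seq=446 B_ack=1130
After event 6: A_seq=1130 A_ack=200 B_seq=539 B_ack=1130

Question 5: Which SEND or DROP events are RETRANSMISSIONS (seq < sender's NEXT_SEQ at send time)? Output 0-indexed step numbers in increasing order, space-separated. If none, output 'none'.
Step 1: SEND seq=1000 -> fresh
Step 2: DROP seq=200 -> fresh
Step 3: SEND seq=352 -> fresh
Step 5: SEND seq=1110 -> fresh
Step 6: SEND seq=446 -> fresh

Answer: none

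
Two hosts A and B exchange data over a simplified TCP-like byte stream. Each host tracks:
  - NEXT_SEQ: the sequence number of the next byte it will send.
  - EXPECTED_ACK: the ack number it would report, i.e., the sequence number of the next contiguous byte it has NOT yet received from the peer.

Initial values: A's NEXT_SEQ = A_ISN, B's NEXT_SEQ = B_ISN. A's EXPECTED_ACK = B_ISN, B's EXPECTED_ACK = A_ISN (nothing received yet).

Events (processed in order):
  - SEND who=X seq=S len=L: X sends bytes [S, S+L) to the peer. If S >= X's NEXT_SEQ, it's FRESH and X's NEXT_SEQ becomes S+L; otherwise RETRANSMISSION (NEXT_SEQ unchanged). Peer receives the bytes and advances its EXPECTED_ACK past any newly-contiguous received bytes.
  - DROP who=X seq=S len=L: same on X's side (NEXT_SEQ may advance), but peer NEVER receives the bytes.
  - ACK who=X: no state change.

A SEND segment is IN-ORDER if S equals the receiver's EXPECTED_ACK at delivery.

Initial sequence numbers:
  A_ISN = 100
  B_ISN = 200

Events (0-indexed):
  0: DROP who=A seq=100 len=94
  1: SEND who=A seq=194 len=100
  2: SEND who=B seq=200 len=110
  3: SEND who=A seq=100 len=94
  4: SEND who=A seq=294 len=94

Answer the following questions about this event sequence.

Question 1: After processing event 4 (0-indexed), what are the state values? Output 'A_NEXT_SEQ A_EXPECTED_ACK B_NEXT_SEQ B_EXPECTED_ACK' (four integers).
After event 0: A_seq=194 A_ack=200 B_seq=200 B_ack=100
After event 1: A_seq=294 A_ack=200 B_seq=200 B_ack=100
After event 2: A_seq=294 A_ack=310 B_seq=310 B_ack=100
After event 3: A_seq=294 A_ack=310 B_seq=310 B_ack=294
After event 4: A_seq=388 A_ack=310 B_seq=310 B_ack=388

388 310 310 388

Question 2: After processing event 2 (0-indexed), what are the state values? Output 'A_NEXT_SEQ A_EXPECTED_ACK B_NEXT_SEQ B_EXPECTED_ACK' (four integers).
After event 0: A_seq=194 A_ack=200 B_seq=200 B_ack=100
After event 1: A_seq=294 A_ack=200 B_seq=200 B_ack=100
After event 2: A_seq=294 A_ack=310 B_seq=310 B_ack=100

294 310 310 100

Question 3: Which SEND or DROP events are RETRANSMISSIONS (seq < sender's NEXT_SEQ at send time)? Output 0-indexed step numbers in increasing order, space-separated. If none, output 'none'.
Answer: 3

Derivation:
Step 0: DROP seq=100 -> fresh
Step 1: SEND seq=194 -> fresh
Step 2: SEND seq=200 -> fresh
Step 3: SEND seq=100 -> retransmit
Step 4: SEND seq=294 -> fresh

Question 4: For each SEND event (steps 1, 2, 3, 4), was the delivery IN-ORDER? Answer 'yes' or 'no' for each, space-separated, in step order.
Step 1: SEND seq=194 -> out-of-order
Step 2: SEND seq=200 -> in-order
Step 3: SEND seq=100 -> in-order
Step 4: SEND seq=294 -> in-order

Answer: no yes yes yes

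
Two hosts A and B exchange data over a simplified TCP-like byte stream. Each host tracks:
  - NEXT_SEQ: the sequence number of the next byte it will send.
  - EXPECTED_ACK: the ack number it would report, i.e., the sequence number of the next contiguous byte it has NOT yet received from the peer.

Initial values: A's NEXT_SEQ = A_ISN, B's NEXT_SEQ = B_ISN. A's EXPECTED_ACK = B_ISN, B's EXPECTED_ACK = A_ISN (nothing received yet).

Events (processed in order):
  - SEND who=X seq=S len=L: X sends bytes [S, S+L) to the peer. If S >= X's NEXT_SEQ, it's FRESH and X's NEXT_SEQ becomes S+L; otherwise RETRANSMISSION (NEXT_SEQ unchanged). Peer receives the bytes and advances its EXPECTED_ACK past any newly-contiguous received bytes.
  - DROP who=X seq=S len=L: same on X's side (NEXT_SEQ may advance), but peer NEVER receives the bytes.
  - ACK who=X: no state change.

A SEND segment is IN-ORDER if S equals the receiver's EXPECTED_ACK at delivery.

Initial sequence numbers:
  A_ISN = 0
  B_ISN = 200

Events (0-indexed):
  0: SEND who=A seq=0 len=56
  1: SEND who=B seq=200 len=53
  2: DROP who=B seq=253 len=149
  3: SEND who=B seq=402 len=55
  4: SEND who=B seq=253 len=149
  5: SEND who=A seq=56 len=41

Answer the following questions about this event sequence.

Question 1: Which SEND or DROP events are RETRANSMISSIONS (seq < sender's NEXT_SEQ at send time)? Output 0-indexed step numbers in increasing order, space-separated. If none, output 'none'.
Answer: 4

Derivation:
Step 0: SEND seq=0 -> fresh
Step 1: SEND seq=200 -> fresh
Step 2: DROP seq=253 -> fresh
Step 3: SEND seq=402 -> fresh
Step 4: SEND seq=253 -> retransmit
Step 5: SEND seq=56 -> fresh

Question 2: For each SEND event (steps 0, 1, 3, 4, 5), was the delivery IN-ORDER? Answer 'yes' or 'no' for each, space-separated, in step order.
Answer: yes yes no yes yes

Derivation:
Step 0: SEND seq=0 -> in-order
Step 1: SEND seq=200 -> in-order
Step 3: SEND seq=402 -> out-of-order
Step 4: SEND seq=253 -> in-order
Step 5: SEND seq=56 -> in-order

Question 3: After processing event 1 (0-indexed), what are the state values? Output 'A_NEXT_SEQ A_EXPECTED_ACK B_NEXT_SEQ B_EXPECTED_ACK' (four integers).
After event 0: A_seq=56 A_ack=200 B_seq=200 B_ack=56
After event 1: A_seq=56 A_ack=253 B_seq=253 B_ack=56

56 253 253 56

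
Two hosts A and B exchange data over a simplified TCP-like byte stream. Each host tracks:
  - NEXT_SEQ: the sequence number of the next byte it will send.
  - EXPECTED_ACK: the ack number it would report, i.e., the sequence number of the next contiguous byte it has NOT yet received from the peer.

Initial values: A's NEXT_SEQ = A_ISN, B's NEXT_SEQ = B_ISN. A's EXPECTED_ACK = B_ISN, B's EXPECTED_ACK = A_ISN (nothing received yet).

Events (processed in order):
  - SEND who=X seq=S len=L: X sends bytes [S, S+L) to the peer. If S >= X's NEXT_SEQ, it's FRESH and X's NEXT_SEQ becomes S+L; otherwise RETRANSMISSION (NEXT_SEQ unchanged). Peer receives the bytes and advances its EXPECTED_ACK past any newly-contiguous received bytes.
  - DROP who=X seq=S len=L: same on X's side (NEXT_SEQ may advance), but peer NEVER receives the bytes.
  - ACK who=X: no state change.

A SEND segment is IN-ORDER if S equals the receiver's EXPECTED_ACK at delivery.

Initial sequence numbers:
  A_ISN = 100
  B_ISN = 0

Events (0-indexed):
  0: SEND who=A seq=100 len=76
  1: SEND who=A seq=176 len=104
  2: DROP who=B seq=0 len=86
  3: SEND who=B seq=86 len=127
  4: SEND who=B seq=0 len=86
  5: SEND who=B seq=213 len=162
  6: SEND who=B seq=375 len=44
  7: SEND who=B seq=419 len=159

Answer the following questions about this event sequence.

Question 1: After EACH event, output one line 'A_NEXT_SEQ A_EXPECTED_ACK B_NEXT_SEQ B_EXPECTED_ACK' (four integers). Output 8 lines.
176 0 0 176
280 0 0 280
280 0 86 280
280 0 213 280
280 213 213 280
280 375 375 280
280 419 419 280
280 578 578 280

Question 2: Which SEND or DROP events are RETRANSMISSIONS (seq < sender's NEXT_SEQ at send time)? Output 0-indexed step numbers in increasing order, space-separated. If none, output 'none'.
Answer: 4

Derivation:
Step 0: SEND seq=100 -> fresh
Step 1: SEND seq=176 -> fresh
Step 2: DROP seq=0 -> fresh
Step 3: SEND seq=86 -> fresh
Step 4: SEND seq=0 -> retransmit
Step 5: SEND seq=213 -> fresh
Step 6: SEND seq=375 -> fresh
Step 7: SEND seq=419 -> fresh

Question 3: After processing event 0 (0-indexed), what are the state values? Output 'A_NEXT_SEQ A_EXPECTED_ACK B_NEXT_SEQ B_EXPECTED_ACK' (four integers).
After event 0: A_seq=176 A_ack=0 B_seq=0 B_ack=176

176 0 0 176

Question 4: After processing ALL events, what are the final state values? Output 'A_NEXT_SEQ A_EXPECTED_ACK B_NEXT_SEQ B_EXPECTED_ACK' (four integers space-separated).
Answer: 280 578 578 280

Derivation:
After event 0: A_seq=176 A_ack=0 B_seq=0 B_ack=176
After event 1: A_seq=280 A_ack=0 B_seq=0 B_ack=280
After event 2: A_seq=280 A_ack=0 B_seq=86 B_ack=280
After event 3: A_seq=280 A_ack=0 B_seq=213 B_ack=280
After event 4: A_seq=280 A_ack=213 B_seq=213 B_ack=280
After event 5: A_seq=280 A_ack=375 B_seq=375 B_ack=280
After event 6: A_seq=280 A_ack=419 B_seq=419 B_ack=280
After event 7: A_seq=280 A_ack=578 B_seq=578 B_ack=280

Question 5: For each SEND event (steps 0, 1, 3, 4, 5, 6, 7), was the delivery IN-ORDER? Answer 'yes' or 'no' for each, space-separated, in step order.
Step 0: SEND seq=100 -> in-order
Step 1: SEND seq=176 -> in-order
Step 3: SEND seq=86 -> out-of-order
Step 4: SEND seq=0 -> in-order
Step 5: SEND seq=213 -> in-order
Step 6: SEND seq=375 -> in-order
Step 7: SEND seq=419 -> in-order

Answer: yes yes no yes yes yes yes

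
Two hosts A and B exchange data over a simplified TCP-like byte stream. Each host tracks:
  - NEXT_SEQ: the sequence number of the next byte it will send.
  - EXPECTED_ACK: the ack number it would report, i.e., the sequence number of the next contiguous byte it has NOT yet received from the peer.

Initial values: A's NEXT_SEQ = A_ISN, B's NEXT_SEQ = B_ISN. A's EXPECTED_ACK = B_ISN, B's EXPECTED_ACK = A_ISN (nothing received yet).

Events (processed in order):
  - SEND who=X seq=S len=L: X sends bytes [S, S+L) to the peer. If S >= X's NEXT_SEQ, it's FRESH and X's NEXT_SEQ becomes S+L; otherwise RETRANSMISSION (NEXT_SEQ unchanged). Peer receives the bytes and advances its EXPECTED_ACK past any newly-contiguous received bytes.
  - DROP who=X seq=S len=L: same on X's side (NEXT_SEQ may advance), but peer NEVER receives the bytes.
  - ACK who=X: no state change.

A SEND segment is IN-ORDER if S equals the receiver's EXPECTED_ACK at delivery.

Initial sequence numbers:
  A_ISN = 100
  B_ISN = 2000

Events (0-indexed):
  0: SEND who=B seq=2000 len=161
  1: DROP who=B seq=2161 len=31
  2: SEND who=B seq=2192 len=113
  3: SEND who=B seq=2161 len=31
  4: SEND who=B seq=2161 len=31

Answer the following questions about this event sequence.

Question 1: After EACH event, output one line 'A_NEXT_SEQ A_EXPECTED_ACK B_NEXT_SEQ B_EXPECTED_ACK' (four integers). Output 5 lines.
100 2161 2161 100
100 2161 2192 100
100 2161 2305 100
100 2305 2305 100
100 2305 2305 100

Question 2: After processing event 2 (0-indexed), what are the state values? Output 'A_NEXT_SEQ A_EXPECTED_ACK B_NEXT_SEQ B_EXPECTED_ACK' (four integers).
After event 0: A_seq=100 A_ack=2161 B_seq=2161 B_ack=100
After event 1: A_seq=100 A_ack=2161 B_seq=2192 B_ack=100
After event 2: A_seq=100 A_ack=2161 B_seq=2305 B_ack=100

100 2161 2305 100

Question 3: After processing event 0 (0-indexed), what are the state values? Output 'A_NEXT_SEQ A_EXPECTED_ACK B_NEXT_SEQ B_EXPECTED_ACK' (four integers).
After event 0: A_seq=100 A_ack=2161 B_seq=2161 B_ack=100

100 2161 2161 100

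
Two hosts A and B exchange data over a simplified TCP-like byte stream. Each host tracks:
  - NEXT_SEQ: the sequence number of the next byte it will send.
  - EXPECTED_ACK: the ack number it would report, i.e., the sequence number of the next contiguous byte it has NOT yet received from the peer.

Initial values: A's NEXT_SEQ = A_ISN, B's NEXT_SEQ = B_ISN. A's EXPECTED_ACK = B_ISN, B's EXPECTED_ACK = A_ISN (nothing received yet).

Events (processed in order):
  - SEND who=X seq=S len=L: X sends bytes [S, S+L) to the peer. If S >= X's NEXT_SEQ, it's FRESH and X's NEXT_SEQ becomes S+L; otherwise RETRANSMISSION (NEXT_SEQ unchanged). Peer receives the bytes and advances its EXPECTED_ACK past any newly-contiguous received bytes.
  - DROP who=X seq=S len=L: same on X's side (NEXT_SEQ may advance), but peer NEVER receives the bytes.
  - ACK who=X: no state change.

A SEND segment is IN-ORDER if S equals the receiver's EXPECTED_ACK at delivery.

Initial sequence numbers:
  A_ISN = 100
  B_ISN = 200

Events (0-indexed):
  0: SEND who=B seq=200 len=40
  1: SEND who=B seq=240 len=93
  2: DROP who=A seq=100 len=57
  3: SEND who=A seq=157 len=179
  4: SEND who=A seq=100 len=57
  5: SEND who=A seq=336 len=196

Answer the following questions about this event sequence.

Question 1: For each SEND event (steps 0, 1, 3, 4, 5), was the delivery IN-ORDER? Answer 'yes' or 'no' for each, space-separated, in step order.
Answer: yes yes no yes yes

Derivation:
Step 0: SEND seq=200 -> in-order
Step 1: SEND seq=240 -> in-order
Step 3: SEND seq=157 -> out-of-order
Step 4: SEND seq=100 -> in-order
Step 5: SEND seq=336 -> in-order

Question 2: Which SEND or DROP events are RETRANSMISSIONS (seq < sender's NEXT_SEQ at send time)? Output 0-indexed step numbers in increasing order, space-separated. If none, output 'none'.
Step 0: SEND seq=200 -> fresh
Step 1: SEND seq=240 -> fresh
Step 2: DROP seq=100 -> fresh
Step 3: SEND seq=157 -> fresh
Step 4: SEND seq=100 -> retransmit
Step 5: SEND seq=336 -> fresh

Answer: 4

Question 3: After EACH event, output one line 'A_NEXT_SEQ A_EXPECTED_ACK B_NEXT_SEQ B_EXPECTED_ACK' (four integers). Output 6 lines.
100 240 240 100
100 333 333 100
157 333 333 100
336 333 333 100
336 333 333 336
532 333 333 532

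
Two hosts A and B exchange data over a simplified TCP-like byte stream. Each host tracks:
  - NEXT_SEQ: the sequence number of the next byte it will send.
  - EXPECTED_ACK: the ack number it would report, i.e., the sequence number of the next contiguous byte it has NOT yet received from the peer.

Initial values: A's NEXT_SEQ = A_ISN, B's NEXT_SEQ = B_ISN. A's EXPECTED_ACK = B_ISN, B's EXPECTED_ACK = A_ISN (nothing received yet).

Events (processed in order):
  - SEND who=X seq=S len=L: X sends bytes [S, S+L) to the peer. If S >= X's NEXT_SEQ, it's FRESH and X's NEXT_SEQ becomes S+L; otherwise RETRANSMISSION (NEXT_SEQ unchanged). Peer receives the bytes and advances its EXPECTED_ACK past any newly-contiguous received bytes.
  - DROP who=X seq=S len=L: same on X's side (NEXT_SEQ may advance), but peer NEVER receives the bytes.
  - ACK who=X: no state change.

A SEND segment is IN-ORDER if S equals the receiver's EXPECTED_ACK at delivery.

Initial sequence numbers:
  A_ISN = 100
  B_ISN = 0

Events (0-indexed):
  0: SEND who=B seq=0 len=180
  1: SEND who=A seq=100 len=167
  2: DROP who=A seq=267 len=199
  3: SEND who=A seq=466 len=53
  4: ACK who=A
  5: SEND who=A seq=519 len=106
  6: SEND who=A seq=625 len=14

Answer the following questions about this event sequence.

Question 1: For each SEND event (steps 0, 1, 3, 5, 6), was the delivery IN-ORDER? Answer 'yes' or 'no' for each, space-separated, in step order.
Step 0: SEND seq=0 -> in-order
Step 1: SEND seq=100 -> in-order
Step 3: SEND seq=466 -> out-of-order
Step 5: SEND seq=519 -> out-of-order
Step 6: SEND seq=625 -> out-of-order

Answer: yes yes no no no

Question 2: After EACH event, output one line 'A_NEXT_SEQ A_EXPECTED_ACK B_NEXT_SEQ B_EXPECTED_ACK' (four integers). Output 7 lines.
100 180 180 100
267 180 180 267
466 180 180 267
519 180 180 267
519 180 180 267
625 180 180 267
639 180 180 267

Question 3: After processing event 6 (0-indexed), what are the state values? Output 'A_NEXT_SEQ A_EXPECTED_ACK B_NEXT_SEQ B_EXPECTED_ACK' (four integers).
After event 0: A_seq=100 A_ack=180 B_seq=180 B_ack=100
After event 1: A_seq=267 A_ack=180 B_seq=180 B_ack=267
After event 2: A_seq=466 A_ack=180 B_seq=180 B_ack=267
After event 3: A_seq=519 A_ack=180 B_seq=180 B_ack=267
After event 4: A_seq=519 A_ack=180 B_seq=180 B_ack=267
After event 5: A_seq=625 A_ack=180 B_seq=180 B_ack=267
After event 6: A_seq=639 A_ack=180 B_seq=180 B_ack=267

639 180 180 267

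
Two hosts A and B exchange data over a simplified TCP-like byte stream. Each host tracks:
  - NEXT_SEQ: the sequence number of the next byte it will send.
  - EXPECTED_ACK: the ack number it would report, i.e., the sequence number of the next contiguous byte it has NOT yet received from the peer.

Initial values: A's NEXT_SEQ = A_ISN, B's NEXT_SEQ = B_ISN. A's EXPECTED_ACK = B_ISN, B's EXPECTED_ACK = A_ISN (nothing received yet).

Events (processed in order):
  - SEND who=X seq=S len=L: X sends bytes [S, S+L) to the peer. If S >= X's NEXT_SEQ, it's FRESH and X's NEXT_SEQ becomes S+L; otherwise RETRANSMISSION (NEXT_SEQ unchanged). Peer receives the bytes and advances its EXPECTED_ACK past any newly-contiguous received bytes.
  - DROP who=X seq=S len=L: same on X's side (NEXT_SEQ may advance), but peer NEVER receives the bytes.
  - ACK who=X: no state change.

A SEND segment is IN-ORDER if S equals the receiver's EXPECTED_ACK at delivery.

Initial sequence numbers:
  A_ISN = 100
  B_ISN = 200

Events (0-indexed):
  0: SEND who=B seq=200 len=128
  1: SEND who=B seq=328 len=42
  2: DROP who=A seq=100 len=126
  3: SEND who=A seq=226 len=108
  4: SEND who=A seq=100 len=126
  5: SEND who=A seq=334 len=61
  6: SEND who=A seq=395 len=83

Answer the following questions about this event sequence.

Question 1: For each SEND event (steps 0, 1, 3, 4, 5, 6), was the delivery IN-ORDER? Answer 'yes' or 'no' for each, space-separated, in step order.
Answer: yes yes no yes yes yes

Derivation:
Step 0: SEND seq=200 -> in-order
Step 1: SEND seq=328 -> in-order
Step 3: SEND seq=226 -> out-of-order
Step 4: SEND seq=100 -> in-order
Step 5: SEND seq=334 -> in-order
Step 6: SEND seq=395 -> in-order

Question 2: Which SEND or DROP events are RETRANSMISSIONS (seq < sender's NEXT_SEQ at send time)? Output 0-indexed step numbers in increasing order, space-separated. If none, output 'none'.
Step 0: SEND seq=200 -> fresh
Step 1: SEND seq=328 -> fresh
Step 2: DROP seq=100 -> fresh
Step 3: SEND seq=226 -> fresh
Step 4: SEND seq=100 -> retransmit
Step 5: SEND seq=334 -> fresh
Step 6: SEND seq=395 -> fresh

Answer: 4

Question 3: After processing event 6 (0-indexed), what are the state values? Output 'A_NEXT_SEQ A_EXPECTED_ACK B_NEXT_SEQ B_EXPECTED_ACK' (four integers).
After event 0: A_seq=100 A_ack=328 B_seq=328 B_ack=100
After event 1: A_seq=100 A_ack=370 B_seq=370 B_ack=100
After event 2: A_seq=226 A_ack=370 B_seq=370 B_ack=100
After event 3: A_seq=334 A_ack=370 B_seq=370 B_ack=100
After event 4: A_seq=334 A_ack=370 B_seq=370 B_ack=334
After event 5: A_seq=395 A_ack=370 B_seq=370 B_ack=395
After event 6: A_seq=478 A_ack=370 B_seq=370 B_ack=478

478 370 370 478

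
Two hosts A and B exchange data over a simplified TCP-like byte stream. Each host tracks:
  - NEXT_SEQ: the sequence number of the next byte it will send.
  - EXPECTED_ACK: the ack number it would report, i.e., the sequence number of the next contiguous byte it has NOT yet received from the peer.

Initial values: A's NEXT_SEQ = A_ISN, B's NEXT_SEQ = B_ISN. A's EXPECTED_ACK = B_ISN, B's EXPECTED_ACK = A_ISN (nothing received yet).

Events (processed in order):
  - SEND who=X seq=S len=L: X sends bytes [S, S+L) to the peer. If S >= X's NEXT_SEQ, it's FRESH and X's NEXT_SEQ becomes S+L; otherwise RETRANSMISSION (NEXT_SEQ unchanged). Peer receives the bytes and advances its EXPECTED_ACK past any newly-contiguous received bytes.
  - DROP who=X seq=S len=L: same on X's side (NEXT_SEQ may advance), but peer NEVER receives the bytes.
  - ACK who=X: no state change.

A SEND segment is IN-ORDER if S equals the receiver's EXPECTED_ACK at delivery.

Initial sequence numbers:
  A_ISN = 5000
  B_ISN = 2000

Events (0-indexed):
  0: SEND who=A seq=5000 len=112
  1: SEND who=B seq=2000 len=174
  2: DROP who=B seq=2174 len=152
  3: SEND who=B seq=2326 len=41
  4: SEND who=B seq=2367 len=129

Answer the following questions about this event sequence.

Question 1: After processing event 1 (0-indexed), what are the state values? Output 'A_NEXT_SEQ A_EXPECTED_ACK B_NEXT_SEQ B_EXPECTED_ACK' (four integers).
After event 0: A_seq=5112 A_ack=2000 B_seq=2000 B_ack=5112
After event 1: A_seq=5112 A_ack=2174 B_seq=2174 B_ack=5112

5112 2174 2174 5112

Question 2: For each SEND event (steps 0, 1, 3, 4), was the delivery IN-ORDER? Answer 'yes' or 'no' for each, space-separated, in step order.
Step 0: SEND seq=5000 -> in-order
Step 1: SEND seq=2000 -> in-order
Step 3: SEND seq=2326 -> out-of-order
Step 4: SEND seq=2367 -> out-of-order

Answer: yes yes no no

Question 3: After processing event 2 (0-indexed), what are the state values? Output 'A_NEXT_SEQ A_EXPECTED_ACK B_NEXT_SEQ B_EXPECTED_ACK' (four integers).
After event 0: A_seq=5112 A_ack=2000 B_seq=2000 B_ack=5112
After event 1: A_seq=5112 A_ack=2174 B_seq=2174 B_ack=5112
After event 2: A_seq=5112 A_ack=2174 B_seq=2326 B_ack=5112

5112 2174 2326 5112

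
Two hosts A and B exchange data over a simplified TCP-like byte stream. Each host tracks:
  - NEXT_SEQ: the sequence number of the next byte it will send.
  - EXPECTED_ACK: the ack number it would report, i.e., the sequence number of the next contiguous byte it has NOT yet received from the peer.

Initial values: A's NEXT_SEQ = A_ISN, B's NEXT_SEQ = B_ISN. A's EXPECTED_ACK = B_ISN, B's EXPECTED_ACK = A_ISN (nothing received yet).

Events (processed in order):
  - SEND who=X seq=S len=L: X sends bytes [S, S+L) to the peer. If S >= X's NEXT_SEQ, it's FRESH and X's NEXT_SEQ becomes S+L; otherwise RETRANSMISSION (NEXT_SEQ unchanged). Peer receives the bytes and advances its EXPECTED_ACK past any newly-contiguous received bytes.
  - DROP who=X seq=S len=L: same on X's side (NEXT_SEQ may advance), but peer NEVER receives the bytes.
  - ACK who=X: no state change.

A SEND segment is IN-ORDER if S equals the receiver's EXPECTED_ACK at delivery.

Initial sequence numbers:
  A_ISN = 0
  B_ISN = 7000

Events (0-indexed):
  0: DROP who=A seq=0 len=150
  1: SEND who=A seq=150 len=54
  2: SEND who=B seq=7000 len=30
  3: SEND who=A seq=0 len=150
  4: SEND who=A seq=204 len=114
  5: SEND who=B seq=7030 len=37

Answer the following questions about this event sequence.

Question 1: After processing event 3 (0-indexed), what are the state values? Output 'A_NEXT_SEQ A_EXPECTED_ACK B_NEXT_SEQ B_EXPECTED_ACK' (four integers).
After event 0: A_seq=150 A_ack=7000 B_seq=7000 B_ack=0
After event 1: A_seq=204 A_ack=7000 B_seq=7000 B_ack=0
After event 2: A_seq=204 A_ack=7030 B_seq=7030 B_ack=0
After event 3: A_seq=204 A_ack=7030 B_seq=7030 B_ack=204

204 7030 7030 204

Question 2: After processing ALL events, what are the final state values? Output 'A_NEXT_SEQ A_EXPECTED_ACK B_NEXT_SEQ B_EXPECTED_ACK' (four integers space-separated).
After event 0: A_seq=150 A_ack=7000 B_seq=7000 B_ack=0
After event 1: A_seq=204 A_ack=7000 B_seq=7000 B_ack=0
After event 2: A_seq=204 A_ack=7030 B_seq=7030 B_ack=0
After event 3: A_seq=204 A_ack=7030 B_seq=7030 B_ack=204
After event 4: A_seq=318 A_ack=7030 B_seq=7030 B_ack=318
After event 5: A_seq=318 A_ack=7067 B_seq=7067 B_ack=318

Answer: 318 7067 7067 318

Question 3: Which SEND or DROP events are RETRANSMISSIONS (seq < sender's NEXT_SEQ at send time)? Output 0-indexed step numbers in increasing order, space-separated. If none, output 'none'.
Answer: 3

Derivation:
Step 0: DROP seq=0 -> fresh
Step 1: SEND seq=150 -> fresh
Step 2: SEND seq=7000 -> fresh
Step 3: SEND seq=0 -> retransmit
Step 4: SEND seq=204 -> fresh
Step 5: SEND seq=7030 -> fresh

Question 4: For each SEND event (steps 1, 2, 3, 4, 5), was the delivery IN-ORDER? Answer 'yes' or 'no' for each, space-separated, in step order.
Answer: no yes yes yes yes

Derivation:
Step 1: SEND seq=150 -> out-of-order
Step 2: SEND seq=7000 -> in-order
Step 3: SEND seq=0 -> in-order
Step 4: SEND seq=204 -> in-order
Step 5: SEND seq=7030 -> in-order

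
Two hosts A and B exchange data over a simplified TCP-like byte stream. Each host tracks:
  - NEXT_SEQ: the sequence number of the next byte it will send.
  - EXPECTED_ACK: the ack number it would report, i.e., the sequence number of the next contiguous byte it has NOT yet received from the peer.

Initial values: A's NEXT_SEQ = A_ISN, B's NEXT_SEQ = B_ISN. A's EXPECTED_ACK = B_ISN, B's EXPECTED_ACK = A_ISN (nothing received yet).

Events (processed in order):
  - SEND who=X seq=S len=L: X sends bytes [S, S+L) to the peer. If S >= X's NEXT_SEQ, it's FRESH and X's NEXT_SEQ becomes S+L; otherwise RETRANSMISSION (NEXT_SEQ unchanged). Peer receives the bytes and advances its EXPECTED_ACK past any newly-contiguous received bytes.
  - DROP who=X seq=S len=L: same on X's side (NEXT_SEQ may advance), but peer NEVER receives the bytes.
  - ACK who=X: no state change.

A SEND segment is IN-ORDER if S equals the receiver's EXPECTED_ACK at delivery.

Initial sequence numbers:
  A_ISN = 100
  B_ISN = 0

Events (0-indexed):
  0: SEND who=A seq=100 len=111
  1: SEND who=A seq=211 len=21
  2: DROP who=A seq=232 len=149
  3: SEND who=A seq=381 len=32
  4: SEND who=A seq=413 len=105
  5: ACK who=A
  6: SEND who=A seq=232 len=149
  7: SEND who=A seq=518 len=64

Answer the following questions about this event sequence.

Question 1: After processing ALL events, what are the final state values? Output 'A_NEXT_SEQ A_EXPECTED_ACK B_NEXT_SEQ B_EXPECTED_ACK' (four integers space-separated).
Answer: 582 0 0 582

Derivation:
After event 0: A_seq=211 A_ack=0 B_seq=0 B_ack=211
After event 1: A_seq=232 A_ack=0 B_seq=0 B_ack=232
After event 2: A_seq=381 A_ack=0 B_seq=0 B_ack=232
After event 3: A_seq=413 A_ack=0 B_seq=0 B_ack=232
After event 4: A_seq=518 A_ack=0 B_seq=0 B_ack=232
After event 5: A_seq=518 A_ack=0 B_seq=0 B_ack=232
After event 6: A_seq=518 A_ack=0 B_seq=0 B_ack=518
After event 7: A_seq=582 A_ack=0 B_seq=0 B_ack=582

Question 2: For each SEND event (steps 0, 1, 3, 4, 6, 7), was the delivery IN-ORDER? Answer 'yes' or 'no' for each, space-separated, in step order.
Answer: yes yes no no yes yes

Derivation:
Step 0: SEND seq=100 -> in-order
Step 1: SEND seq=211 -> in-order
Step 3: SEND seq=381 -> out-of-order
Step 4: SEND seq=413 -> out-of-order
Step 6: SEND seq=232 -> in-order
Step 7: SEND seq=518 -> in-order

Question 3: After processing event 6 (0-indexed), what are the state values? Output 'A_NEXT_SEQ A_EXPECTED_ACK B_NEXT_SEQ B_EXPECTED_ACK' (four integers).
After event 0: A_seq=211 A_ack=0 B_seq=0 B_ack=211
After event 1: A_seq=232 A_ack=0 B_seq=0 B_ack=232
After event 2: A_seq=381 A_ack=0 B_seq=0 B_ack=232
After event 3: A_seq=413 A_ack=0 B_seq=0 B_ack=232
After event 4: A_seq=518 A_ack=0 B_seq=0 B_ack=232
After event 5: A_seq=518 A_ack=0 B_seq=0 B_ack=232
After event 6: A_seq=518 A_ack=0 B_seq=0 B_ack=518

518 0 0 518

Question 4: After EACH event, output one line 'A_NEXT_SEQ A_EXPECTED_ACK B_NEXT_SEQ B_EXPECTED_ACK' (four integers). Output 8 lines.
211 0 0 211
232 0 0 232
381 0 0 232
413 0 0 232
518 0 0 232
518 0 0 232
518 0 0 518
582 0 0 582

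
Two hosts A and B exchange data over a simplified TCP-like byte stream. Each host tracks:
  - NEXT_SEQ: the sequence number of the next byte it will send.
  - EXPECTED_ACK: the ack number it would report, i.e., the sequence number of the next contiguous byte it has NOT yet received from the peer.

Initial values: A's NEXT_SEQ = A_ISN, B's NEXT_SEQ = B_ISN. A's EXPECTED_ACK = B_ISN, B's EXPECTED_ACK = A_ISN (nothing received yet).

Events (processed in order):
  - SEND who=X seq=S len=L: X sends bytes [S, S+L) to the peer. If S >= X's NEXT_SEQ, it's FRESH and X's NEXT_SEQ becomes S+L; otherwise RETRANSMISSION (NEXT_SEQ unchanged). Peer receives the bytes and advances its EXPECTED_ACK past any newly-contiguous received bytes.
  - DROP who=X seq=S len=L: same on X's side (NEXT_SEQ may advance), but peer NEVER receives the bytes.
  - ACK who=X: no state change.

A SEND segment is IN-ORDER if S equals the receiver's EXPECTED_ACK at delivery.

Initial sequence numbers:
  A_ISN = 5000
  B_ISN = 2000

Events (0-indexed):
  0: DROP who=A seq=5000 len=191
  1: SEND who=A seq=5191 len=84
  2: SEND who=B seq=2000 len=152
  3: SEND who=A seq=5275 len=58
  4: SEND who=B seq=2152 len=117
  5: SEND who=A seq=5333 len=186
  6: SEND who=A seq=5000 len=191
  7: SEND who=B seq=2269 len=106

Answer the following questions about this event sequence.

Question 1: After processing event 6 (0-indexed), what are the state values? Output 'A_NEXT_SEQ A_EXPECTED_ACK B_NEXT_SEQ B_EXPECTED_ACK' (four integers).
After event 0: A_seq=5191 A_ack=2000 B_seq=2000 B_ack=5000
After event 1: A_seq=5275 A_ack=2000 B_seq=2000 B_ack=5000
After event 2: A_seq=5275 A_ack=2152 B_seq=2152 B_ack=5000
After event 3: A_seq=5333 A_ack=2152 B_seq=2152 B_ack=5000
After event 4: A_seq=5333 A_ack=2269 B_seq=2269 B_ack=5000
After event 5: A_seq=5519 A_ack=2269 B_seq=2269 B_ack=5000
After event 6: A_seq=5519 A_ack=2269 B_seq=2269 B_ack=5519

5519 2269 2269 5519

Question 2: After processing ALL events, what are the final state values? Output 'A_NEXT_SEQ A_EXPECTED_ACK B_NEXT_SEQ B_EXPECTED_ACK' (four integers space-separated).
After event 0: A_seq=5191 A_ack=2000 B_seq=2000 B_ack=5000
After event 1: A_seq=5275 A_ack=2000 B_seq=2000 B_ack=5000
After event 2: A_seq=5275 A_ack=2152 B_seq=2152 B_ack=5000
After event 3: A_seq=5333 A_ack=2152 B_seq=2152 B_ack=5000
After event 4: A_seq=5333 A_ack=2269 B_seq=2269 B_ack=5000
After event 5: A_seq=5519 A_ack=2269 B_seq=2269 B_ack=5000
After event 6: A_seq=5519 A_ack=2269 B_seq=2269 B_ack=5519
After event 7: A_seq=5519 A_ack=2375 B_seq=2375 B_ack=5519

Answer: 5519 2375 2375 5519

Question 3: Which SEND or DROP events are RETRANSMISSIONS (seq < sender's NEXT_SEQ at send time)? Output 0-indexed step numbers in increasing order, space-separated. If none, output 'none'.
Step 0: DROP seq=5000 -> fresh
Step 1: SEND seq=5191 -> fresh
Step 2: SEND seq=2000 -> fresh
Step 3: SEND seq=5275 -> fresh
Step 4: SEND seq=2152 -> fresh
Step 5: SEND seq=5333 -> fresh
Step 6: SEND seq=5000 -> retransmit
Step 7: SEND seq=2269 -> fresh

Answer: 6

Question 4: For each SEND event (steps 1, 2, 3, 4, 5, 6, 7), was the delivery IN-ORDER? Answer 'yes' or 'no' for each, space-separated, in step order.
Step 1: SEND seq=5191 -> out-of-order
Step 2: SEND seq=2000 -> in-order
Step 3: SEND seq=5275 -> out-of-order
Step 4: SEND seq=2152 -> in-order
Step 5: SEND seq=5333 -> out-of-order
Step 6: SEND seq=5000 -> in-order
Step 7: SEND seq=2269 -> in-order

Answer: no yes no yes no yes yes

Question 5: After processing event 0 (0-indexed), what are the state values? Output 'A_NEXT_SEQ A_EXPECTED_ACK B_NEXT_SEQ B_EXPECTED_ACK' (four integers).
After event 0: A_seq=5191 A_ack=2000 B_seq=2000 B_ack=5000

5191 2000 2000 5000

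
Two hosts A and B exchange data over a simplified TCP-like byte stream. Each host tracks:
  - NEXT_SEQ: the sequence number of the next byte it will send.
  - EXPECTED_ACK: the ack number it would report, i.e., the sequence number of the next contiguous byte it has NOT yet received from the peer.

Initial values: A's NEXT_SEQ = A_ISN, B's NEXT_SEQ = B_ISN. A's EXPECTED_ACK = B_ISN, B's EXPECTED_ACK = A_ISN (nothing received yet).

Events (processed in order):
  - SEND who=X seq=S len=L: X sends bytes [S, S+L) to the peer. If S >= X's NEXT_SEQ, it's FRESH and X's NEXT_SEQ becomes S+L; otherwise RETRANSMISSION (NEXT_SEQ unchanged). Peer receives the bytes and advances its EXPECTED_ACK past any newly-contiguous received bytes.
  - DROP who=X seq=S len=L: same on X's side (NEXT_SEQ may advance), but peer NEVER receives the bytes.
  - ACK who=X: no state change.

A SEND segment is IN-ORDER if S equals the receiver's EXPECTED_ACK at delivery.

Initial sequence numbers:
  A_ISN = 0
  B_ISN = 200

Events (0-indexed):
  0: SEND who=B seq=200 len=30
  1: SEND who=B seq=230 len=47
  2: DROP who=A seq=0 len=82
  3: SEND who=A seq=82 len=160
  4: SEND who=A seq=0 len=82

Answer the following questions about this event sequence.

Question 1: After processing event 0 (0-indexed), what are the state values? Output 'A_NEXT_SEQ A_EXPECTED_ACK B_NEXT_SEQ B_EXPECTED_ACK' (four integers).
After event 0: A_seq=0 A_ack=230 B_seq=230 B_ack=0

0 230 230 0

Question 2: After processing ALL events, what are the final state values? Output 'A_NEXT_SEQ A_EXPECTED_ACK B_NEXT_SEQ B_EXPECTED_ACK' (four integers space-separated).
Answer: 242 277 277 242

Derivation:
After event 0: A_seq=0 A_ack=230 B_seq=230 B_ack=0
After event 1: A_seq=0 A_ack=277 B_seq=277 B_ack=0
After event 2: A_seq=82 A_ack=277 B_seq=277 B_ack=0
After event 3: A_seq=242 A_ack=277 B_seq=277 B_ack=0
After event 4: A_seq=242 A_ack=277 B_seq=277 B_ack=242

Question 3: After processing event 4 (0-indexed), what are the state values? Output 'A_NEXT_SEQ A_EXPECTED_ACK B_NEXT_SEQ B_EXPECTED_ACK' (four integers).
After event 0: A_seq=0 A_ack=230 B_seq=230 B_ack=0
After event 1: A_seq=0 A_ack=277 B_seq=277 B_ack=0
After event 2: A_seq=82 A_ack=277 B_seq=277 B_ack=0
After event 3: A_seq=242 A_ack=277 B_seq=277 B_ack=0
After event 4: A_seq=242 A_ack=277 B_seq=277 B_ack=242

242 277 277 242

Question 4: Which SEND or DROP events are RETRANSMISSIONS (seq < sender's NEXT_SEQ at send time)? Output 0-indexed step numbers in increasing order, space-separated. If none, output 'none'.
Step 0: SEND seq=200 -> fresh
Step 1: SEND seq=230 -> fresh
Step 2: DROP seq=0 -> fresh
Step 3: SEND seq=82 -> fresh
Step 4: SEND seq=0 -> retransmit

Answer: 4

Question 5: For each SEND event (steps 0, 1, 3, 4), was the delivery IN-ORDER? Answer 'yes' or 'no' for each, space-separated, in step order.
Answer: yes yes no yes

Derivation:
Step 0: SEND seq=200 -> in-order
Step 1: SEND seq=230 -> in-order
Step 3: SEND seq=82 -> out-of-order
Step 4: SEND seq=0 -> in-order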